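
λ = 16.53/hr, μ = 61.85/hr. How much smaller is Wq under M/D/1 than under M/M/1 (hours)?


ρ = 16.53/61.85 = 0.2673
Wq(M/M/1) = ρ/(μ−λ) = 0.2673/45.32 = 0.005897 hr
Wq(M/D/1) = ρ/(2(μ−λ)) = 0.002949 hr
Savings = 0.005897 − 0.002949 = 0.002949 hr

Final: 0.002949 hr


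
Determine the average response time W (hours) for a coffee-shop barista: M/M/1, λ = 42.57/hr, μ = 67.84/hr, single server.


W = 1/(μ−λ) = 1/(67.84 − 42.57) = 1/25.27 = 0.03957 hr

Final: 0.03957 hr


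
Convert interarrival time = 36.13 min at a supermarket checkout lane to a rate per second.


λ = 1/(interarrival time) in consistent units.
1 second = 0.0166667 min, so λ = 0.0166667/36.13 = 0.0004613 per second

Final: 0.0004613 /sec


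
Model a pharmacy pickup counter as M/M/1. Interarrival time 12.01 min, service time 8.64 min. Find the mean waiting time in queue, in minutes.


λ = 60/12.01 = 4.9958 /hr
μ = 60/8.64 = 6.9444 /hr
ρ = λ/μ = 4.9958/6.9444 = 0.7194
Wq = ρ/(μ−λ) = 0.7194/(6.9444−4.9958) = 0.36919 hr
In minutes: 0.36919·60 = 22.151 min

Final: 22.151 min


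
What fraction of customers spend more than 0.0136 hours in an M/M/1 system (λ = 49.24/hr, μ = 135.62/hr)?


W ~ Exponential(μ−λ) for M/M/1.
μ − λ = 135.62 − 49.24 = 86.3800
P(W > t) = e^{−(μ−λ)t} = e^{−1.1748} = 0.308891

Final: 0.308891


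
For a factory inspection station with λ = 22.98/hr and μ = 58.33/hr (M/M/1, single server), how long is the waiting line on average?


ρ = 22.98/58.33 = 0.3940
Lq = ρ²/(1−ρ) = 0.1552/0.6060 = 0.2561

Final: 0.2561


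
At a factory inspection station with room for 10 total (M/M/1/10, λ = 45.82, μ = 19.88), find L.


ρ = 45.82/19.88 = 2.3048
L = ρ[1 − (K+1)ρ^K + Kρ^(K+1)] / [(1−ρ)(1−ρ^(K+1))]
Numerator: 2.3048·(1 − 11·4230.454690 + 10·9750.474542) = 117478.847196
Denominator: (-1.3048)·(-9749.474542) = 12721.396862
L = 117478.847196/12721.396862 = 9.2347

Final: 9.2347


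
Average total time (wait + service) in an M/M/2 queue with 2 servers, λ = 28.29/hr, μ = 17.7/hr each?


a = 1.5983; ρ = 0.7992; P₀ = 0.111634
Lq = P₀·a^c·ρ/(c!(1−ρ)²) = 2.82478
Wq = Lq/λ = 2.82478/28.29 = 0.09985 hr
W = Wq + 1/μ = 0.09985 + 0.05650 = 0.15635 hr

Final: 0.15635 hr


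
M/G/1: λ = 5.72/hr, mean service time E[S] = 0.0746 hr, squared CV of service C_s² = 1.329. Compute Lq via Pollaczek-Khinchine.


ρ = λ·E[S] = 5.72·0.0746 = 0.4267
Lq = ρ²(1+C_s²)/(2(1−ρ)) = 0.1821·(1+1.329)/(2·0.5733)
= 0.1821·2.3290/1.1466 = 0.36986

Final: 0.36986


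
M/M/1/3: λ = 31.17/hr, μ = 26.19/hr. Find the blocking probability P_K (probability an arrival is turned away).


ρ = λ/μ = 31.17/26.19 = 1.1901
P_K = (1−ρ)ρ^K/(1−ρ^(K+1)) = (-0.1901·1.685792)/(1 − 2.006343)
= -0.320551/-1.006343 = 0.318531

Final: 0.318531


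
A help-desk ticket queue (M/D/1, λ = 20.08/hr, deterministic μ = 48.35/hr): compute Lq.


ρ = 20.08/48.35 = 0.4153
M/D/1: Lq = ρ²/(2(1−ρ)) = 0.1725/(2·0.5847) = 0.14749

Final: 0.14749


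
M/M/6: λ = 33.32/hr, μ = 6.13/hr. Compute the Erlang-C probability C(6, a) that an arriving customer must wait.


a = λ/μ = 5.4356; ρ = a/6 = 0.9059
P₀ = 0.001982 (from M/M/c formula)
C(c,a) = [a^c/(c!(1−ρ))]·P₀ = [25790.93633/(720·0.09407)]·0.001982
= 380.77659·0.001982 = 0.754516

Final: 0.754516


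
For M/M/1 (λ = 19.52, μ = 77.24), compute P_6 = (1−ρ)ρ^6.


ρ = 19.52/77.24 = 0.2527
P_n = (1−ρ)·ρ^n = (1 − 0.2527)·0.2527^6 = 0.7473·0.0002605 = 0.0001947

Final: 0.0001947


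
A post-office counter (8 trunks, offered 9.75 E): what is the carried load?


B(8,9.75) = 0.326471 (Erlang-B)
Carried load = a(1 − B) = 9.75·(1 − 0.326471) = 9.75·0.673529 = 6.5669 E

Final: 6.5669 Erlangs


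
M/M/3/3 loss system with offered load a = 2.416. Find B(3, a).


B(c,a) = (a^c/c!) / Σ_{k=0}^{c} a^k/k!
a^3/3! = 2.350388
Σ terms (k=0..3): 1.00000 + 2.41600 + 2.91853 + 2.35039 = 8.684916
B = 2.350388/8.684916 = 0.270629

Final: 0.270629


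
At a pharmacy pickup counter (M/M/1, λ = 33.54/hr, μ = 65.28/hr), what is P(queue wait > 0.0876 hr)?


ρ = 33.54/65.28 = 0.5138
P(Wq > t) = ρ·e^{−(μ−λ)t} = 0.5138·e^{−2.7804}
= 0.5138·0.062012 = 0.031861

Final: 0.031861


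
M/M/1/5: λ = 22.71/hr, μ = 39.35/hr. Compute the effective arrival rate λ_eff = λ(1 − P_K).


ρ = 0.5771; P_K = (1−ρ)ρ^5/(1−ρ^6) = 0.028114
λ_eff = λ(1 − P_K) = 22.71·(1 − 0.028114) = 22.71·0.971886 = 22.0715 /hr

Final: 22.0715 /hr


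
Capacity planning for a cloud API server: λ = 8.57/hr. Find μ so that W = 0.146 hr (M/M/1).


W = 1/(μ−λ) ⇒ μ − λ = 1/W = 1/0.146 = 6.8493
μ = λ + 1/W = 8.57 + 6.8493 = 15.4193 per hr

Final: 15.4193 /hr


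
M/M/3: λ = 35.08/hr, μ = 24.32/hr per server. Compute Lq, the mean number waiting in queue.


a = λ/μ = 1.4424; ρ = a/3 = 0.4808
P₀ = 0.224914
Lq = P₀·a^c·ρ / (c!·(1−ρ)²) = 0.224914·3.00115·0.4808/(6·0.26956)
= 0.20067

Final: 0.20067


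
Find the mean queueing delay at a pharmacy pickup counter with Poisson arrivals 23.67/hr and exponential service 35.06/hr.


ρ = 23.67/35.06 = 0.6751
Wq = ρ/(μ−λ) = 0.6751/(35.06 − 23.67) = 0.6751/11.39 = 0.05927 hr

Final: 0.05927 hr


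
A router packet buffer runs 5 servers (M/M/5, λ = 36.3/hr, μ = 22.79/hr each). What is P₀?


a = λ/μ = 36.3/22.79 = 1.5928; ρ = a/c = 0.3186
Σ_{k=0}^{4} a^k/k! (terms k=0..4) = 1.00000 + 1.59280 + 1.26851 + 0.67350 + 0.26819 = 4.80300
Tail: a^5/(5!(1−ρ)) = 10.25207/(120·0.6814) = 0.12537
P₀ = 1/(4.80300 + 0.12537) = 1/4.92837 = 0.202907

Final: 0.202907


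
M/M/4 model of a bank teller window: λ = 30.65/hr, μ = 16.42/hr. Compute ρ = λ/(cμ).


ρ = λ/(cμ) = 30.65/(4·16.42) = 30.65/65.68 = 0.4667

Final: 0.4667


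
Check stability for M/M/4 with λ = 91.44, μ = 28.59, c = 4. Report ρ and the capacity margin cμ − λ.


Total capacity cμ = 4·28.59 = 114.36/hr
ρ = λ/(cμ) = 91.44/114.36 = 0.7996
Stable ⇔ ρ < 1: YES
Spare capacity = cμ − λ = 114.36 − 91.44 = 22.92/hr

Final: ρ = 0.7996; stable; margin = 22.92/hr


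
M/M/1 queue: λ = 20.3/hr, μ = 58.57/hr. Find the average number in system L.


ρ = λ/μ = 20.3/58.57 = 0.3466
L = ρ/(1−ρ) = 0.3466/(1 − 0.3466) = 0.3466/0.6534 = 0.5304

Final: 0.5304


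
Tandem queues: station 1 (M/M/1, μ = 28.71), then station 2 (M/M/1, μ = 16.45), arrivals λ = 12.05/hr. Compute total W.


Each node sees arrival rate λ = 12.05/hr (tandem ⇒ throughput preserved).
W₁ = 1/(μ₁−λ) = 1/(28.71−12.05) = 0.06002 hr
W₂ = 1/(μ₂−λ) = 1/(16.45−12.05) = 0.22727 hr
W_total = W₁ + W₂ = 0.06002 + 0.22727 = 0.28730 hr

Final: 0.28730 hr


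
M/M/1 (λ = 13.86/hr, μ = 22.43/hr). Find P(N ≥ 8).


ρ = 13.86/22.43 = 0.6179
P(N ≥ n) = ρ^n = 0.6179^8 = 0.021256

Final: 0.021256


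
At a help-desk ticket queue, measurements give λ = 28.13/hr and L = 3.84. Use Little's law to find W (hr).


W = L/λ = 3.84/28.13 = 0.1365 hr

Final: 0.1365 hr


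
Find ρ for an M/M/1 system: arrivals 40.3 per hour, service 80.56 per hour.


ρ = λ/μ = 40.3/80.56 = 0.5002

Final: 0.5002


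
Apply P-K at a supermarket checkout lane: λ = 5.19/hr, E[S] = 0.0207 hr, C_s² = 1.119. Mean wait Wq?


ρ = λ·E[S] = 5.19·0.0207 = 0.1074
E[S²] = E[S]²(1+C_s²) = 0.0207²·(1+1.119) = 0.0009080
Wq = λ·E[S²]/(2(1−ρ)) = 5.19·0.0009080/(2·0.8926) = 0.002640 hr

Final: 0.002640 hr


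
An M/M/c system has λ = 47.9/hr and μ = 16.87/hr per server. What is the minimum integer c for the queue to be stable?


Stability requires cμ > λ ⇔ c > λ/μ.
λ/μ = 47.9/16.87 = 2.8394
Minimum integer c = ⌊2.8394⌋ + 1 = 3
Check: 3·16.87 = 50.61 > 47.9, while 2·16.87 = 33.74 ≤ 47.9

Final: 3 servers


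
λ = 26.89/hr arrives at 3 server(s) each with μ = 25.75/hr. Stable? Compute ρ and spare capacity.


Total capacity cμ = 3·25.75 = 77.25/hr
ρ = λ/(cμ) = 26.89/77.25 = 0.3481
Stable ⇔ ρ < 1: YES
Spare capacity = cμ − λ = 77.25 − 26.89 = 50.36/hr

Final: ρ = 0.3481; stable; margin = 50.36/hr


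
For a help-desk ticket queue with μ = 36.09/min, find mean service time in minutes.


Mean service time = 1/μ = 1/36.09 minute = 0.02771 minute
In minutes: 0.02771 × 1 = 0.02771 min

Final: 0.02771 min


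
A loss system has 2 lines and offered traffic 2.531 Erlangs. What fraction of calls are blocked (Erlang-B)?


B(c,a) = (a^c/c!) / Σ_{k=0}^{c} a^k/k!
a^2/2! = 3.202981
Σ terms (k=0..2): 1.00000 + 2.53100 + 3.20298 = 6.733981
B = 3.202981/6.733981 = 0.475644

Final: 0.475644


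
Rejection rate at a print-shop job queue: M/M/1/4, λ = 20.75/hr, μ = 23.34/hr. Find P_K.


ρ = λ/μ = 20.75/23.34 = 0.8890
P_K = (1−ρ)ρ^K/(1−ρ^(K+1)) = (0.1110·0.624696)/(1 − 0.555375)
= 0.069321/0.444625 = 0.155910

Final: 0.155910


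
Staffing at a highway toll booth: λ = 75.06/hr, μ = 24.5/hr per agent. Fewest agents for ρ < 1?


Stability requires cμ > λ ⇔ c > λ/μ.
λ/μ = 75.06/24.5 = 3.0637
Minimum integer c = ⌊3.0637⌋ + 1 = 4
Check: 4·24.5 = 98.00 > 75.06, while 3·24.5 = 73.50 ≤ 75.06

Final: 4 servers


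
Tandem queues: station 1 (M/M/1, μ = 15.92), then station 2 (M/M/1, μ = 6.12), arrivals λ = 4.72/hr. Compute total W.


Each node sees arrival rate λ = 4.72/hr (tandem ⇒ throughput preserved).
W₁ = 1/(μ₁−λ) = 1/(15.92−4.72) = 0.08929 hr
W₂ = 1/(μ₂−λ) = 1/(6.12−4.72) = 0.71429 hr
W_total = W₁ + W₂ = 0.08929 + 0.71429 = 0.80357 hr

Final: 0.80357 hr


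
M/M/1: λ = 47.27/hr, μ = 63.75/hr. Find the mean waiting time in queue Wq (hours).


ρ = 47.27/63.75 = 0.7415
Wq = ρ/(μ−λ) = 0.7415/(63.75 − 47.27) = 0.7415/16.48 = 0.04499 hr

Final: 0.04499 hr


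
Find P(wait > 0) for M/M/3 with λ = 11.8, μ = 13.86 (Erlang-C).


a = λ/μ = 0.8514; ρ = a/3 = 0.2838
P₀ = 0.424198 (from M/M/c formula)
C(c,a) = [a^c/(c!(1−ρ))]·P₀ = [0.61710/(6·0.7162)]·0.424198
= 0.14360·0.424198 = 0.060916

Final: 0.060916


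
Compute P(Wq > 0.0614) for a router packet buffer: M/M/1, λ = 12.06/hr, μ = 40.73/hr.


ρ = 12.06/40.73 = 0.2961
P(Wq > t) = ρ·e^{−(μ−λ)t} = 0.2961·e^{−1.7603}
= 0.2961·0.171987 = 0.050925

Final: 0.050925


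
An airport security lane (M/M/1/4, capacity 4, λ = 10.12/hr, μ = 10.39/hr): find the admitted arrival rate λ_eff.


ρ = 0.9740; P_K = (1−ρ)ρ^4/(1−ρ^5) = 0.189609
λ_eff = λ(1 − P_K) = 10.12·(1 − 0.189609) = 10.12·0.810391 = 8.2012 /hr

Final: 8.2012 /hr


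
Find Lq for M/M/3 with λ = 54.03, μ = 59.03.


a = λ/μ = 0.9153; ρ = a/3 = 0.3051
P₀ = 0.397126
Lq = P₀·a^c·ρ / (c!·(1−ρ)²) = 0.397126·0.76681·0.3051/(6·0.48289)
= 0.03207

Final: 0.03207


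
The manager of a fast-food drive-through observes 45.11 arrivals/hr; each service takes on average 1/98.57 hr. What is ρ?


ρ = λ/μ = 45.11/98.57 = 0.4576

Final: 0.4576


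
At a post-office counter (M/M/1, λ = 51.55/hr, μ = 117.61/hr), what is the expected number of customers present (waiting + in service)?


ρ = λ/μ = 51.55/117.61 = 0.4383
L = ρ/(1−ρ) = 0.4383/(1 − 0.4383) = 0.4383/0.5617 = 0.7804

Final: 0.7804


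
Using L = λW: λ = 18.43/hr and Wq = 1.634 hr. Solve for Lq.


Lq = λWq = 18.43·1.634 = 30.1146

Final: 30.1146


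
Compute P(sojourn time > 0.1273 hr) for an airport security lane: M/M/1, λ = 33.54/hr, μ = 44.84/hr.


W ~ Exponential(μ−λ) for M/M/1.
μ − λ = 44.84 − 33.54 = 11.3000
P(W > t) = e^{−(μ−λ)t} = e^{−1.4385} = 0.237286

Final: 0.237286


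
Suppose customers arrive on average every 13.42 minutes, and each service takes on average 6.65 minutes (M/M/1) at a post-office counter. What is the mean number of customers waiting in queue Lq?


λ = 60/13.42 = 4.4709 /hr
μ = 60/6.65 = 9.0226 /hr
ρ = λ/μ = 4.4709/9.0226 = 0.4955
Lq = ρ²/(1−ρ) = 0.2455/0.5045 = 0.4867

Final: 0.4867


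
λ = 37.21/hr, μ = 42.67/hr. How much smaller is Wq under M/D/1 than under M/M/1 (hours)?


ρ = 37.21/42.67 = 0.8720
Wq(M/M/1) = ρ/(μ−λ) = 0.8720/5.46 = 0.15971 hr
Wq(M/D/1) = ρ/(2(μ−λ)) = 0.07986 hr
Savings = 0.15971 − 0.07986 = 0.07986 hr

Final: 0.07986 hr


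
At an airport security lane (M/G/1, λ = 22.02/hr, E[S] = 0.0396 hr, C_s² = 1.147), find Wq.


ρ = λ·E[S] = 22.02·0.0396 = 0.8720
E[S²] = E[S]²(1+C_s²) = 0.0396²·(1+1.147) = 0.003367
Wq = λ·E[S²]/(2(1−ρ)) = 22.02·0.003367/(2·0.1280) = 0.28958 hr

Final: 0.28958 hr


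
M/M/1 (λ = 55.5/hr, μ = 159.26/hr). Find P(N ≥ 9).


ρ = 55.5/159.26 = 0.3485
P(N ≥ n) = ρ^n = 0.3485^9 = 0.00007580

Final: 0.00007580


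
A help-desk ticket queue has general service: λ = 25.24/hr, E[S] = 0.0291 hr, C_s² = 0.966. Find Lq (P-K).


ρ = λ·E[S] = 25.24·0.0291 = 0.7345
Lq = ρ²(1+C_s²)/(2(1−ρ)) = 0.5395·(1+0.966)/(2·0.2655)
= 0.5395·1.9660/0.5310 = 1.99723

Final: 1.99723


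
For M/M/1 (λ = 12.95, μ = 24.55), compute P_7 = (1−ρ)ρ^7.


ρ = 12.95/24.55 = 0.5275
P_n = (1−ρ)·ρ^n = (1 − 0.5275)·0.5275^7 = 0.4725·0.011364 = 0.005370

Final: 0.005370


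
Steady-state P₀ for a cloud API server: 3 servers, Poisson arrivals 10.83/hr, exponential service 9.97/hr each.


a = λ/μ = 10.83/9.97 = 1.0863; ρ = a/c = 0.3621
Σ_{k=0}^{2} a^k/k! (terms k=0..2) = 1.00000 + 1.08626 + 0.58998 = 2.67624
Tail: a^3/(3!(1−ρ)) = 1.28174/(6·0.6379) = 0.33488
P₀ = 1/(2.67624 + 0.33488) = 1/3.01112 = 0.332103

Final: 0.332103


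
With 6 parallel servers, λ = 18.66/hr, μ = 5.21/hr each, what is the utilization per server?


ρ = λ/(cμ) = 18.66/(6·5.21) = 18.66/31.26 = 0.5969

Final: 0.5969


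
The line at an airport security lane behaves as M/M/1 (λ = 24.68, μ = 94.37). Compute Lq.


ρ = 24.68/94.37 = 0.2615
Lq = ρ²/(1−ρ) = 0.06839/0.7385 = 0.09262

Final: 0.09262


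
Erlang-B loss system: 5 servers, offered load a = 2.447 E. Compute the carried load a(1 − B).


B(5,2.447) = 0.065819 (Erlang-B)
Carried load = a(1 − B) = 2.447·(1 − 0.065819) = 2.447·0.934181 = 2.2859 E

Final: 2.2859 Erlangs


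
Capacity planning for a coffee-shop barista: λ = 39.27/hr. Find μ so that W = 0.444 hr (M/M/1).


W = 1/(μ−λ) ⇒ μ − λ = 1/W = 1/0.444 = 2.2523
μ = λ + 1/W = 39.27 + 2.2523 = 41.5223 per hr

Final: 41.5223 /hr


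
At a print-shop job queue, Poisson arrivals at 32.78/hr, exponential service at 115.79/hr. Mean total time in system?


W = 1/(μ−λ) = 1/(115.79 − 32.78) = 1/83.01 = 0.01205 hr

Final: 0.01205 hr


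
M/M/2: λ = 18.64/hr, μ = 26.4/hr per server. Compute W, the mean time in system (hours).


a = 0.7061; ρ = 0.3530; P₀ = 0.478163
Lq = P₀·a^c·ρ/(c!(1−ρ)²) = 0.10053
Wq = Lq/λ = 0.10053/18.64 = 0.005393 hr
W = Wq + 1/μ = 0.005393 + 0.03788 = 0.04327 hr

Final: 0.04327 hr


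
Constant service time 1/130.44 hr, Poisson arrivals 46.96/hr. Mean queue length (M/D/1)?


ρ = 46.96/130.44 = 0.3600
M/D/1: Lq = ρ²/(2(1−ρ)) = 0.1296/(2·0.6400) = 0.10126

Final: 0.10126


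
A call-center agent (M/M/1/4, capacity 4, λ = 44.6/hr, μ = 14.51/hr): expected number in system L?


ρ = 44.6/14.51 = 3.0737
L = ρ[1 − (K+1)ρ^K + Kρ^(K+1)] / [(1−ρ)(1−ρ^(K+1))]
Numerator: 3.0737·(1 − 5·89.262652 + 4·274.370384) = 2004.597186
Denominator: (-2.0737)·(-273.370384) = 566.899715
L = 2004.597186/566.899715 = 3.5361

Final: 3.5361


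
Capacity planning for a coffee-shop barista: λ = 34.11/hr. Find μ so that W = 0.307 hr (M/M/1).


W = 1/(μ−λ) ⇒ μ − λ = 1/W = 1/0.307 = 3.2573
μ = λ + 1/W = 34.11 + 3.2573 = 37.3673 per hr

Final: 37.3673 /hr


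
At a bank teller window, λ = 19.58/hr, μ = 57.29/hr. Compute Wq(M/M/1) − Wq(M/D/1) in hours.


ρ = 19.58/57.29 = 0.3418
Wq(M/M/1) = ρ/(μ−λ) = 0.3418/37.71 = 0.009063 hr
Wq(M/D/1) = ρ/(2(μ−λ)) = 0.004532 hr
Savings = 0.009063 − 0.004532 = 0.004532 hr

Final: 0.004532 hr


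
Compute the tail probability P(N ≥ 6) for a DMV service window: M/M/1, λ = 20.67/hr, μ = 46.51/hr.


ρ = 20.67/46.51 = 0.4444
P(N ≥ n) = ρ^n = 0.4444^6 = 0.007705

Final: 0.007705


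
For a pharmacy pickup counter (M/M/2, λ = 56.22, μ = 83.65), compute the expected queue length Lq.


a = λ/μ = 0.6721; ρ = a/2 = 0.3360
P₀ = 0.496958
Lq = P₀·a^c·ρ / (c!·(1−ρ)²) = 0.496958·0.45170·0.3360/(2·0.44084)
= 0.08556

Final: 0.08556


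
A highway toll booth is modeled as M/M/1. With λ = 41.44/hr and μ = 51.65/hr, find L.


ρ = λ/μ = 41.44/51.65 = 0.8023
L = ρ/(1−ρ) = 0.8023/(1 − 0.8023) = 0.8023/0.1977 = 4.0588

Final: 4.0588


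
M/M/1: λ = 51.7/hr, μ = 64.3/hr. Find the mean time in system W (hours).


W = 1/(μ−λ) = 1/(64.3 − 51.7) = 1/12.60 = 0.07937 hr

Final: 0.07937 hr


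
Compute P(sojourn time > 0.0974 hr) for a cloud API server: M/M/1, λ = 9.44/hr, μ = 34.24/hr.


W ~ Exponential(μ−λ) for M/M/1.
μ − λ = 34.24 − 9.44 = 24.8000
P(W > t) = e^{−(μ−λ)t} = e^{−2.4155} = 0.089321

Final: 0.089321


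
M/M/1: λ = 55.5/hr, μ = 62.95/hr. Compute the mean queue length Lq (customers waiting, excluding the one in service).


ρ = 55.5/62.95 = 0.8817
Lq = ρ²/(1−ρ) = 0.7773/0.1183 = 6.5680

Final: 6.5680


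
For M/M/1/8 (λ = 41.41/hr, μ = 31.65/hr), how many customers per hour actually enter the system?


ρ = 1.3084; P_K = (1−ρ)ρ^8/(1−ρ^9) = 0.258719
λ_eff = λ(1 − P_K) = 41.41·(1 − 0.258719) = 41.41·0.741281 = 30.6964 /hr

Final: 30.6964 /hr


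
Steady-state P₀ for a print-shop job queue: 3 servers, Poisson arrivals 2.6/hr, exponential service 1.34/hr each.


a = λ/μ = 2.6/1.34 = 1.9403; ρ = a/c = 0.6468
Σ_{k=0}^{2} a^k/k! (terms k=0..2) = 1.00000 + 1.94030 + 1.88238 = 4.82268
Tail: a^3/(3!(1−ρ)) = 7.30475/(6·0.3532) = 3.44661
P₀ = 1/(4.82268 + 3.44661) = 1/8.26929 = 0.120929

Final: 0.120929


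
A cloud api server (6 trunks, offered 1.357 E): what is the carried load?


B(6,1.357) = 0.002234 (Erlang-B)
Carried load = a(1 − B) = 1.357·(1 − 0.002234) = 1.357·0.997766 = 1.3540 E

Final: 1.3540 Erlangs


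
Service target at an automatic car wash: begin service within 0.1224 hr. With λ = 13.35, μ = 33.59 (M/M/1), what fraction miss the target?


ρ = 13.35/33.59 = 0.3974
P(Wq > t) = ρ·e^{−(μ−λ)t} = 0.3974·e^{−2.4774}
= 0.3974·0.083963 = 0.033370

Final: 0.033370


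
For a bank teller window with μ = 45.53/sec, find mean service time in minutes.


Mean service time = 1/μ = 1/45.53 second = 0.02196 second
In minutes: 0.02196 × 0.0166667 = 0.0003661 min

Final: 0.0003661 min


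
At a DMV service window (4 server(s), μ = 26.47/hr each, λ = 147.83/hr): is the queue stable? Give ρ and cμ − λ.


Total capacity cμ = 4·26.47 = 105.88/hr
ρ = λ/(cμ) = 147.83/105.88 = 1.3962
Stable ⇔ ρ < 1: NO
Spare capacity = cμ − λ = 105.88 − 147.83 = -41.95/hr

Final: ρ = 1.3962; unstable; margin = -41.95/hr


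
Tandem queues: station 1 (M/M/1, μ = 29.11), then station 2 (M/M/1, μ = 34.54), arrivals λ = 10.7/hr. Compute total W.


Each node sees arrival rate λ = 10.7/hr (tandem ⇒ throughput preserved).
W₁ = 1/(μ₁−λ) = 1/(29.11−10.7) = 0.05432 hr
W₂ = 1/(μ₂−λ) = 1/(34.54−10.7) = 0.04195 hr
W_total = W₁ + W₂ = 0.05432 + 0.04195 = 0.09626 hr

Final: 0.09626 hr


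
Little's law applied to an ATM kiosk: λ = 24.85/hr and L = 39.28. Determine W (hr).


W = L/λ = 39.28/24.85 = 1.5807 hr

Final: 1.5807 hr


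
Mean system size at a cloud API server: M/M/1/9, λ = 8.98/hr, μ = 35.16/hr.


ρ = 8.98/35.16 = 0.2554
L = ρ[1 − (K+1)ρ^K + Kρ^(K+1)] / [(1−ρ)(1−ρ^(K+1))]
Numerator: 0.2554·(1 − 10·0.000004624 + 9·0.000001181) = 0.255395
Denominator: (0.7446)·(0.999999) = 0.744595
L = 0.255395/0.744595 = 0.3430

Final: 0.3430


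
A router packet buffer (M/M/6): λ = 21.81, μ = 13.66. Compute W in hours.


a = 1.5966; ρ = 0.2661; P₀ = 0.202503
Lq = P₀·a^c·ρ/(c!(1−ρ)²) = 0.002302
Wq = Lq/λ = 0.002302/21.81 = 0.0001056 hr
W = Wq + 1/μ = 0.0001056 + 0.07321 = 0.07331 hr

Final: 0.07331 hr


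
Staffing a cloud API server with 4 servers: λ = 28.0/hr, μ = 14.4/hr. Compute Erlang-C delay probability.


a = λ/μ = 1.9444; ρ = a/4 = 0.4861
P₀ = 0.138519 (from M/M/c formula)
C(c,a) = [a^c/(c!(1−ρ))]·P₀ = [14.29493/(24·0.5139)]·0.138519
= 1.15905·0.138519 = 0.160551

Final: 0.160551


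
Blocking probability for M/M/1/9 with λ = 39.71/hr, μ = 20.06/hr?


ρ = λ/μ = 39.71/20.06 = 1.9796
P_K = (1−ρ)ρ^K/(1−ρ^(K+1)) = (-0.9796·466.789013)/(1 − 924.037473)
= -457.248460/-923.037473 = 0.495374

Final: 0.495374


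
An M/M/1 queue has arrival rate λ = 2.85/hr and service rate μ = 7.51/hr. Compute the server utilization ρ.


ρ = λ/μ = 2.85/7.51 = 0.3795

Final: 0.3795


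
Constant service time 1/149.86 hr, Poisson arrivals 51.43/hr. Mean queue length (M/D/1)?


ρ = 51.43/149.86 = 0.3432
M/D/1: Lq = ρ²/(2(1−ρ)) = 0.1178/(2·0.6568) = 0.08966

Final: 0.08966


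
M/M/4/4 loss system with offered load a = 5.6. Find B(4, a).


B(c,a) = (a^c/c!) / Σ_{k=0}^{c} a^k/k!
a^4/4! = 40.977067
Σ terms (k=0..4): 1.00000 + 5.60000 + 15.68000 + 29.26933 + 40.97707 = 92.526400
B = 40.977067/92.526400 = 0.442869

Final: 0.442869


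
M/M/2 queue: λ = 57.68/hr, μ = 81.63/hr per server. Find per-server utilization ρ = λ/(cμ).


ρ = λ/(cμ) = 57.68/(2·81.63) = 57.68/163.26 = 0.3533

Final: 0.3533


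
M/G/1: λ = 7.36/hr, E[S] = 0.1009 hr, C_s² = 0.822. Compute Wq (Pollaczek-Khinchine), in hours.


ρ = λ·E[S] = 7.36·0.1009 = 0.7426
E[S²] = E[S]²(1+C_s²) = 0.1009²·(1+0.822) = 0.018549
Wq = λ·E[S²]/(2(1−ρ)) = 7.36·0.018549/(2·0.2574) = 0.26522 hr

Final: 0.26522 hr


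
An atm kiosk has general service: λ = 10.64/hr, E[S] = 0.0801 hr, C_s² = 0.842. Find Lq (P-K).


ρ = λ·E[S] = 10.64·0.0801 = 0.8523
Lq = ρ²(1+C_s²)/(2(1−ρ)) = 0.7264·(1+0.842)/(2·0.1477)
= 0.7264·1.8420/0.2955 = 4.52816

Final: 4.52816


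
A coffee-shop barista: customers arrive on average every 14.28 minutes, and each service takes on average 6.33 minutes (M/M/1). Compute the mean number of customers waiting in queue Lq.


λ = 60/14.28 = 4.2017 /hr
μ = 60/6.33 = 9.4787 /hr
ρ = λ/μ = 4.2017/9.4787 = 0.4433
Lq = ρ²/(1−ρ) = 0.1965/0.5567 = 0.3529

Final: 0.3529


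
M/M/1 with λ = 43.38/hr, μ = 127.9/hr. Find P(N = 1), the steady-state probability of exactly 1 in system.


ρ = 43.38/127.9 = 0.3392
P_n = (1−ρ)·ρ^n = (1 − 0.3392)·0.3392^1 = 0.6608·0.339171 = 0.224134

Final: 0.224134


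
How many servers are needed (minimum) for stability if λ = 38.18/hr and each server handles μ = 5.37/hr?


Stability requires cμ > λ ⇔ c > λ/μ.
λ/μ = 38.18/5.37 = 7.1099
Minimum integer c = ⌊7.1099⌋ + 1 = 8
Check: 8·5.37 = 42.96 > 38.18, while 7·5.37 = 37.59 ≤ 38.18

Final: 8 servers


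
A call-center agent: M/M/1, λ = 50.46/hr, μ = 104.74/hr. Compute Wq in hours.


ρ = 50.46/104.74 = 0.4818
Wq = ρ/(μ−λ) = 0.4818/(104.74 − 50.46) = 0.4818/54.28 = 0.008876 hr

Final: 0.008876 hr


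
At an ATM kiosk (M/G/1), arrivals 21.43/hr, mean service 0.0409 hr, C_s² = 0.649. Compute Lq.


ρ = λ·E[S] = 21.43·0.0409 = 0.8765
Lq = ρ²(1+C_s²)/(2(1−ρ)) = 0.7682·(1+0.649)/(2·0.1235)
= 0.7682·1.6490/0.2470 = 5.12825

Final: 5.12825


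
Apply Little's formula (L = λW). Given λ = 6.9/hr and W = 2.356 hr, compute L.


L = λW = 6.9·2.356 = 16.2564

Final: 16.2564


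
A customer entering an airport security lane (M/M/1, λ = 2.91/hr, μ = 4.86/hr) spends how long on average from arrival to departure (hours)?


W = 1/(μ−λ) = 1/(4.86 − 2.91) = 1/1.95 = 0.5128 hr

Final: 0.5128 hr


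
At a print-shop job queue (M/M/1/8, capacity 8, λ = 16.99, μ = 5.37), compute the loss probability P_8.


ρ = λ/μ = 16.99/5.37 = 3.1639
P_K = (1−ρ)ρ^K/(1−ρ^(K+1)) = (-2.1639·10040.440003)/(1 − 31766.680755)
= -21726.240752/-31765.680755 = 0.683953

Final: 0.683953


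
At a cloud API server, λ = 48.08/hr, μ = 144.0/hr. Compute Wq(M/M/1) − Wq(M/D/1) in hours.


ρ = 48.08/144.0 = 0.3339
Wq(M/M/1) = ρ/(μ−λ) = 0.3339/95.92 = 0.003481 hr
Wq(M/D/1) = ρ/(2(μ−λ)) = 0.001740 hr
Savings = 0.003481 − 0.001740 = 0.001740 hr

Final: 0.001740 hr


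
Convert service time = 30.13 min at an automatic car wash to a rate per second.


μ = 1/(service time) in consistent units.
1 second = 0.0166667 min, so μ = 0.0166667/30.13 = 0.0005532 per second

Final: 0.0005532 /sec


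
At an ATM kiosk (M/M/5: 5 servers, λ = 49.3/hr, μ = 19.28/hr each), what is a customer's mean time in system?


a = 2.5571; ρ = 0.5114; P₀ = 0.075422
Lq = P₀·a^c·ρ/(c!(1−ρ)²) = 0.14720
Wq = Lq/λ = 0.14720/49.3 = 0.002986 hr
W = Wq + 1/μ = 0.002986 + 0.05187 = 0.05485 hr

Final: 0.05485 hr


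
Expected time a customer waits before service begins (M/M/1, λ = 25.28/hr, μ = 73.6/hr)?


ρ = 25.28/73.6 = 0.3435
Wq = ρ/(μ−λ) = 0.3435/(73.6 − 25.28) = 0.3435/48.32 = 0.007108 hr

Final: 0.007108 hr


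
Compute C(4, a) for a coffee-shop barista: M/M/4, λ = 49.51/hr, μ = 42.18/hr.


a = λ/μ = 1.1738; ρ = a/4 = 0.2934
P₀ = 0.308249 (from M/M/c formula)
C(c,a) = [a^c/(c!(1−ρ))]·P₀ = [1.89822/(24·0.7066)]·0.308249
= 0.11194·0.308249 = 0.034506

Final: 0.034506


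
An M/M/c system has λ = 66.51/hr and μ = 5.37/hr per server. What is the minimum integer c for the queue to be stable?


Stability requires cμ > λ ⇔ c > λ/μ.
λ/μ = 66.51/5.37 = 12.3855
Minimum integer c = ⌊12.3855⌋ + 1 = 13
Check: 13·5.37 = 69.81 > 66.51, while 12·5.37 = 64.44 ≤ 66.51

Final: 13 servers


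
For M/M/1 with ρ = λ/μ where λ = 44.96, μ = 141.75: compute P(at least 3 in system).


ρ = 44.96/141.75 = 0.3172
P(N ≥ n) = ρ^n = 0.3172^3 = 0.031909

Final: 0.031909


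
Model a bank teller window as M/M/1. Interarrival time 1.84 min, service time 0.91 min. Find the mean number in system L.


λ = 60/1.84 = 32.6087 /hr
μ = 60/0.91 = 65.9341 /hr
ρ = λ/μ = 32.6087/65.9341 = 0.4946
L = ρ/(1−ρ) = 0.4946/0.5054 = 0.9785

Final: 0.9785


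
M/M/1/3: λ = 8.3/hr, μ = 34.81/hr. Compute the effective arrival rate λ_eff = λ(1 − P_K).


ρ = 0.2384; P_K = (1−ρ)ρ^3/(1−ρ^4) = 0.010357
λ_eff = λ(1 − P_K) = 8.3·(1 − 0.010357) = 8.3·0.989643 = 8.2140 /hr

Final: 8.2140 /hr


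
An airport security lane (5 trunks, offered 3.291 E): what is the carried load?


B(5,3.291) = 0.135445 (Erlang-B)
Carried load = a(1 − B) = 3.291·(1 − 0.135445) = 3.291·0.864555 = 2.8452 E

Final: 2.8452 Erlangs


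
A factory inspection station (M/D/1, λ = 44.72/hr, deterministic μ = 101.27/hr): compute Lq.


ρ = 44.72/101.27 = 0.4416
M/D/1: Lq = ρ²/(2(1−ρ)) = 0.1950/(2·0.5584) = 0.17461

Final: 0.17461


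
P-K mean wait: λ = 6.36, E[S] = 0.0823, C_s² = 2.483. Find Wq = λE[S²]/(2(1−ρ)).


ρ = λ·E[S] = 6.36·0.0823 = 0.5234
E[S²] = E[S]²(1+C_s²) = 0.0823²·(1+2.483) = 0.023591
Wq = λ·E[S²]/(2(1−ρ)) = 6.36·0.023591/(2·0.4766) = 0.15742 hr

Final: 0.15742 hr


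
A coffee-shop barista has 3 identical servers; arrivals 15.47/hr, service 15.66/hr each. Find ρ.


ρ = λ/(cμ) = 15.47/(3·15.66) = 15.47/46.98 = 0.3293

Final: 0.3293


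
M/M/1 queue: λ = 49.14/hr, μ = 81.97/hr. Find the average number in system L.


ρ = λ/μ = 49.14/81.97 = 0.5995
L = ρ/(1−ρ) = 0.5995/(1 − 0.5995) = 0.5995/0.4005 = 1.4968

Final: 1.4968


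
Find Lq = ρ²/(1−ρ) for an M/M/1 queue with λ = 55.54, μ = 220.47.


ρ = 55.54/220.47 = 0.2519
Lq = ρ²/(1−ρ) = 0.06346/0.7481 = 0.08483

Final: 0.08483


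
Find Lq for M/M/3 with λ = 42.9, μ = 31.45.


a = λ/μ = 1.3641; ρ = a/3 = 0.4547
P₀ = 0.245691
Lq = P₀·a^c·ρ / (c!·(1−ρ)²) = 0.245691·2.53811·0.4547/(6·0.29736)
= 0.15892

Final: 0.15892


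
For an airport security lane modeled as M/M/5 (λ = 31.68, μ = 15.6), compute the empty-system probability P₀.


a = λ/μ = 31.68/15.6 = 2.0308; ρ = a/c = 0.4062
Σ_{k=0}^{4} a^k/k! (terms k=0..4) = 1.00000 + 2.03077 + 2.06201 + 1.39582 + 0.70865 = 7.19725
Tail: a^5/(5!(1−ρ)) = 34.53845/(120·0.5938) = 0.48467
P₀ = 1/(7.19725 + 0.48467) = 1/7.68192 = 0.130176

Final: 0.130176


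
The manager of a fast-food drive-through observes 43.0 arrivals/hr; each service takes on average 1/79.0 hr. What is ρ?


ρ = λ/μ = 43.0/79.0 = 0.5443

Final: 0.5443


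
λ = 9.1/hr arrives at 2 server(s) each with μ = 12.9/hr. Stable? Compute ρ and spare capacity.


Total capacity cμ = 2·12.9 = 25.80/hr
ρ = λ/(cμ) = 9.1/25.80 = 0.3527
Stable ⇔ ρ < 1: YES
Spare capacity = cμ − λ = 25.80 − 9.1 = 16.70/hr

Final: ρ = 0.3527; stable; margin = 16.70/hr


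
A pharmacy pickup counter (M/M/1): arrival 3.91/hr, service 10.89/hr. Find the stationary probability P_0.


ρ = 3.91/10.89 = 0.3590
P_n = (1−ρ)·ρ^n = (1 − 0.3590)·0.3590^0 = 0.6410·1.000000 = 0.640955

Final: 0.640955


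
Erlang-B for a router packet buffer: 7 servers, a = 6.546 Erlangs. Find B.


B(c,a) = (a^c/c!) / Σ_{k=0}^{c} a^k/k!
a^7/7! = 102.188370
Σ terms (k=0..7): 1.00000 + 6.54600 + 21.42506 + 46.74948 + 76.50552 + 100.16102 + 109.27568 + 102.18837 = 463.851125
B = 102.188370/463.851125 = 0.220304

Final: 0.220304


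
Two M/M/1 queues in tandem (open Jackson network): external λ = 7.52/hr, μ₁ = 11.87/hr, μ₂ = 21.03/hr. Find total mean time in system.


Each node sees arrival rate λ = 7.52/hr (tandem ⇒ throughput preserved).
W₁ = 1/(μ₁−λ) = 1/(11.87−7.52) = 0.22989 hr
W₂ = 1/(μ₂−λ) = 1/(21.03−7.52) = 0.07402 hr
W_total = W₁ + W₂ = 0.22989 + 0.07402 = 0.30390 hr

Final: 0.30390 hr


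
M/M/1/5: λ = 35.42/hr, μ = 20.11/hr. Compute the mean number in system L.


ρ = 35.42/20.11 = 1.7613
L = ρ[1 − (K+1)ρ^K + Kρ^(K+1)] / [(1−ρ)(1−ρ^(K+1))]
Numerator: 1.7613·(1 − 6·16.950497 + 5·29.855127) = 85.551633
Denominator: (-0.7613)·(-28.855127) = 21.967777
L = 85.551633/21.967777 = 3.8944

Final: 3.8944


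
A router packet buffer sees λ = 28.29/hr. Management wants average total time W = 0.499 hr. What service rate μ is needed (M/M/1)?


W = 1/(μ−λ) ⇒ μ − λ = 1/W = 1/0.499 = 2.0040
μ = λ + 1/W = 28.29 + 2.0040 = 30.2940 per hr

Final: 30.2940 /hr


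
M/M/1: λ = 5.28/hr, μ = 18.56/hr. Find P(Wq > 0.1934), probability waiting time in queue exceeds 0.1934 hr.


ρ = 5.28/18.56 = 0.2845
P(Wq > t) = ρ·e^{−(μ−λ)t} = 0.2845·e^{−2.5684}
= 0.2845·0.076662 = 0.021809

Final: 0.021809


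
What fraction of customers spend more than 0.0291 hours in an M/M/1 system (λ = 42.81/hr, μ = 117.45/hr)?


W ~ Exponential(μ−λ) for M/M/1.
μ − λ = 117.45 − 42.81 = 74.6400
P(W > t) = e^{−(μ−λ)t} = e^{−2.1720} = 0.113947

Final: 0.113947


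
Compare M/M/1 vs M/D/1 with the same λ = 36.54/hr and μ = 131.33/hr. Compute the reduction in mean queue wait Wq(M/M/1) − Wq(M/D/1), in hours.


ρ = 36.54/131.33 = 0.2782
Wq(M/M/1) = ρ/(μ−λ) = 0.2782/94.79 = 0.002935 hr
Wq(M/D/1) = ρ/(2(μ−λ)) = 0.001468 hr
Savings = 0.002935 − 0.001468 = 0.001468 hr

Final: 0.001468 hr


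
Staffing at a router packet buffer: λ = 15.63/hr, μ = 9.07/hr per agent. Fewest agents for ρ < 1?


Stability requires cμ > λ ⇔ c > λ/μ.
λ/μ = 15.63/9.07 = 1.7233
Minimum integer c = ⌊1.7233⌋ + 1 = 2
Check: 2·9.07 = 18.14 > 15.63, while 1·9.07 = 9.07 ≤ 15.63

Final: 2 servers


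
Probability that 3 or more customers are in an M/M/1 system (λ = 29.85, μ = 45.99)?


ρ = 29.85/45.99 = 0.6491
P(N ≥ n) = ρ^n = 0.6491^3 = 0.273428

Final: 0.273428


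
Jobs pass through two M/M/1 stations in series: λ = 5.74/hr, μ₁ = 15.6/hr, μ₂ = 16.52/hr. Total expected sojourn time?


Each node sees arrival rate λ = 5.74/hr (tandem ⇒ throughput preserved).
W₁ = 1/(μ₁−λ) = 1/(15.6−5.74) = 0.10142 hr
W₂ = 1/(μ₂−λ) = 1/(16.52−5.74) = 0.09276 hr
W_total = W₁ + W₂ = 0.10142 + 0.09276 = 0.19418 hr

Final: 0.19418 hr


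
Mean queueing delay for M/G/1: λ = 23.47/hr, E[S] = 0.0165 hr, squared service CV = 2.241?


ρ = λ·E[S] = 23.47·0.0165 = 0.3873
E[S²] = E[S]²(1+C_s²) = 0.0165²·(1+2.241) = 0.0008824
Wq = λ·E[S²]/(2(1−ρ)) = 23.47·0.0008824/(2·0.6127) = 0.01690 hr

Final: 0.01690 hr


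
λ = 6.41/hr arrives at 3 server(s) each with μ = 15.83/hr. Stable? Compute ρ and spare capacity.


Total capacity cμ = 3·15.83 = 47.49/hr
ρ = λ/(cμ) = 6.41/47.49 = 0.1350
Stable ⇔ ρ < 1: YES
Spare capacity = cμ − λ = 47.49 − 6.41 = 41.08/hr

Final: ρ = 0.1350; stable; margin = 41.08/hr


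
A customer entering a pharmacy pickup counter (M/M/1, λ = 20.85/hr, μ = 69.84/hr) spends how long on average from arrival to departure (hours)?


W = 1/(μ−λ) = 1/(69.84 − 20.85) = 1/48.99 = 0.02041 hr

Final: 0.02041 hr


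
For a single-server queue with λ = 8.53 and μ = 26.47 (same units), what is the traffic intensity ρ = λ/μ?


ρ = λ/μ = 8.53/26.47 = 0.3223

Final: 0.3223


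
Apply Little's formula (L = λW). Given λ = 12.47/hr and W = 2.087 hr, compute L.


L = λW = 12.47·2.087 = 26.0249

Final: 26.0249


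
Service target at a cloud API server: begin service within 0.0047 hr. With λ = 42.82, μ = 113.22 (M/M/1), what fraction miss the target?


ρ = 42.82/113.22 = 0.3782
P(Wq > t) = ρ·e^{−(μ−λ)t} = 0.3782·e^{−0.3309}
= 0.3782·0.718291 = 0.271659

Final: 0.271659


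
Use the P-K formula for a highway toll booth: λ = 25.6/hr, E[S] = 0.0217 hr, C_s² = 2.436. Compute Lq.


ρ = λ·E[S] = 25.6·0.0217 = 0.5555
Lq = ρ²(1+C_s²)/(2(1−ρ)) = 0.3086·(1+2.436)/(2·0.4445)
= 0.3086·3.4360/0.8890 = 1.19281

Final: 1.19281


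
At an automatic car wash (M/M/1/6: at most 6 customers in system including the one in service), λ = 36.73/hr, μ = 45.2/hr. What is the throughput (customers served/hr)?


ρ = 0.8126; P_K = (1−ρ)ρ^6/(1−ρ^7) = 0.070437
λ_eff = λ(1 − P_K) = 36.73·(1 − 0.070437) = 36.73·0.929563 = 34.1429 /hr

Final: 34.1429 /hr


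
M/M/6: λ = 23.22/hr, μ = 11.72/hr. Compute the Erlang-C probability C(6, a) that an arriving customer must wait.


a = λ/μ = 1.9812; ρ = a/6 = 0.3302
P₀ = 0.137707 (from M/M/c formula)
C(c,a) = [a^c/(c!(1−ρ))]·P₀ = [60.47942/(720·0.6698)]·0.137707
= 0.12541·0.137707 = 0.017270

Final: 0.017270


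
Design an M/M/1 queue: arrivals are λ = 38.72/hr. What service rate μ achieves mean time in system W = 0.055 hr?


W = 1/(μ−λ) ⇒ μ − λ = 1/W = 1/0.055 = 18.1818
μ = λ + 1/W = 38.72 + 18.1818 = 56.9018 per hr

Final: 56.9018 /hr


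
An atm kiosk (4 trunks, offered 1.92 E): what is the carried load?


B(4,1.92) = 0.086991 (Erlang-B)
Carried load = a(1 − B) = 1.92·(1 − 0.086991) = 1.92·0.913009 = 1.7530 E

Final: 1.7530 Erlangs


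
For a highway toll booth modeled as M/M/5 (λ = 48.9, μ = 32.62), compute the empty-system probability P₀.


a = λ/μ = 48.9/32.62 = 1.4991; ρ = a/c = 0.2998
Σ_{k=0}^{4} a^k/k! (terms k=0..4) = 1.00000 + 1.49908 + 1.12362 + 0.56147 + 0.21042 = 4.39459
Tail: a^5/(5!(1−ρ)) = 7.57050/(120·0.7002) = 0.09010
P₀ = 1/(4.39459 + 0.09010) = 1/4.48469 = 0.222981

Final: 0.222981


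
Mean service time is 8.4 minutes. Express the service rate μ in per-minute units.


μ = 1/(service time) in consistent units.
1 minute = 1 min, so μ = 1/8.4 = 0.1190 per minute

Final: 0.1190 /min


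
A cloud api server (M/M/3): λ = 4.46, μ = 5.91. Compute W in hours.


a = 0.7547; ρ = 0.2516; P₀ = 0.468360
Lq = P₀·a^c·ρ/(c!(1−ρ)²) = 0.01507
Wq = Lq/λ = 0.01507/4.46 = 0.003378 hr
W = Wq + 1/μ = 0.003378 + 0.16920 = 0.17258 hr

Final: 0.17258 hr


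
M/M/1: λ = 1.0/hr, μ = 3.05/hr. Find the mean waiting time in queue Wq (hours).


ρ = 1.0/3.05 = 0.3279
Wq = ρ/(μ−λ) = 0.3279/(3.05 − 1.0) = 0.3279/2.05 = 0.1599 hr

Final: 0.1599 hr


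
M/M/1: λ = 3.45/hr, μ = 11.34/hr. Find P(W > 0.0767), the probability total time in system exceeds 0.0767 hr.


W ~ Exponential(μ−λ) for M/M/1.
μ − λ = 11.34 − 3.45 = 7.8900
P(W > t) = e^{−(μ−λ)t} = e^{−0.6052} = 0.545985

Final: 0.545985


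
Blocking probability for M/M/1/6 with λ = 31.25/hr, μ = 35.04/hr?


ρ = λ/μ = 31.25/35.04 = 0.8918
P_K = (1−ρ)ρ^K/(1−ρ^(K+1)) = (0.1082·0.503171)/(1 − 0.448747)
= 0.054424/0.551253 = 0.098728

Final: 0.098728


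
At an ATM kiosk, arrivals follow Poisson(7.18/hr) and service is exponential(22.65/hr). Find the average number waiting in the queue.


ρ = 7.18/22.65 = 0.3170
Lq = ρ²/(1−ρ) = 0.1005/0.6830 = 0.1471

Final: 0.1471


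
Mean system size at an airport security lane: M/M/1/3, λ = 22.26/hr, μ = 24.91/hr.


ρ = 22.26/24.91 = 0.8936
L = ρ[1 − (K+1)ρ^K + Kρ^(K+1)] / [(1−ρ)(1−ρ^(K+1))]
Numerator: 0.8936·(1 − 4·0.713599 + 3·0.637684) = 0.052416
Denominator: (0.1064)·(0.362316) = 0.038544
L = 0.052416/0.038544 = 1.3599

Final: 1.3599


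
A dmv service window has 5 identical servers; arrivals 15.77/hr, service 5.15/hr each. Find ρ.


ρ = λ/(cμ) = 15.77/(5·5.15) = 15.77/25.75 = 0.6124

Final: 0.6124


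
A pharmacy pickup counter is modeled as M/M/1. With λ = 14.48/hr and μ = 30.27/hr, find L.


ρ = λ/μ = 14.48/30.27 = 0.4784
L = ρ/(1−ρ) = 0.4784/(1 − 0.4784) = 0.4784/0.5216 = 0.9170

Final: 0.9170


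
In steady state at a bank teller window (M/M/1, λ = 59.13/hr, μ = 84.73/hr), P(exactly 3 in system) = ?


ρ = 59.13/84.73 = 0.6979
P_n = (1−ρ)·ρ^n = (1 − 0.6979)·0.6979^3 = 0.3021·0.339869 = 0.102687

Final: 0.102687


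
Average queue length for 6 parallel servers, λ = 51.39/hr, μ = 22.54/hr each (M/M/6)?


a = λ/μ = 2.2799; ρ = a/6 = 0.3800
P₀ = 0.101956
Lq = P₀·a^c·ρ / (c!·(1−ρ)²) = 0.101956·140.45857·0.3800/(720·0.38441)
= 0.01966

Final: 0.01966


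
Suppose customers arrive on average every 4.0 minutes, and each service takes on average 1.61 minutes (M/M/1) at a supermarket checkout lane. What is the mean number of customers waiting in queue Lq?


λ = 60/4.0 = 15.0000 /hr
μ = 60/1.61 = 37.2671 /hr
ρ = λ/μ = 15.0000/37.2671 = 0.4025
Lq = ρ²/(1−ρ) = 0.1620/0.5975 = 0.2711

Final: 0.2711


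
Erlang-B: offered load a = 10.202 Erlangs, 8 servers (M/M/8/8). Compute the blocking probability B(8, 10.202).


B(c,a) = (a^c/c!) / Σ_{k=0}^{c} a^k/k!
a^8/8! = 2910.462648
Σ terms (k=0..8): 1.00000 + 10.20200 + 52.04040 + 176.97206 + 451.36724 + 920.96972 + 1565.95551 + 2282.26830 + 2910.46265 = 8371.237875
B = 2910.462648/8371.237875 = 0.347674

Final: 0.347674


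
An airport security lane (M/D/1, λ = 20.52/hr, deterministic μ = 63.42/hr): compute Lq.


ρ = 20.52/63.42 = 0.3236
M/D/1: Lq = ρ²/(2(1−ρ)) = 0.1047/(2·0.6764) = 0.07738

Final: 0.07738


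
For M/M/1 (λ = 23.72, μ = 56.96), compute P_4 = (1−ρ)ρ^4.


ρ = 23.72/56.96 = 0.4164
P_n = (1−ρ)·ρ^n = (1 − 0.4164)·0.4164^4 = 0.5836·0.030073 = 0.017550

Final: 0.017550


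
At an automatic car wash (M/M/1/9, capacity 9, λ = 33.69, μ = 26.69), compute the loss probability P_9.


ρ = λ/μ = 33.69/26.69 = 1.2623
P_K = (1−ρ)ρ^K/(1−ρ^(K+1)) = (-0.2623·8.135269)/(1 − 10.268911)
= -2.133641/-9.268911 = 0.230193

Final: 0.230193


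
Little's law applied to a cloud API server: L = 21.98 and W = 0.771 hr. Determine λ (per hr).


λ = L/W = 21.98/0.771 = 28.5084 /hr

Final: 28.5084 /hr
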